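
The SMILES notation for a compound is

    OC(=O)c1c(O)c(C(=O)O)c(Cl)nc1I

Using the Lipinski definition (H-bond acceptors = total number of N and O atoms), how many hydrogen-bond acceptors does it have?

N atoms: 1; O atoms: 5.
Lipinski HBA = 1 + 5 = 6.

6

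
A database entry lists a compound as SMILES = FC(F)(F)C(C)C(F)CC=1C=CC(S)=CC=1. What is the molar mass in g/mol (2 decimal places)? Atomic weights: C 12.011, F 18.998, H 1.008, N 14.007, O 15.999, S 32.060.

First, the molecular formula is C11H12F4S (counting implicit H from valence).
  C: 11 × 12.011 = 132.121
  F: 4 × 18.998 = 75.992
  H: 12 × 1.008 = 12.096
  S: 1 × 32.060 = 32.060
Sum: 11×12.011 + 4×18.998 + 12×1.008 + 1×32.060 = 252.269 → 252.27 g/mol.

252.27 g/mol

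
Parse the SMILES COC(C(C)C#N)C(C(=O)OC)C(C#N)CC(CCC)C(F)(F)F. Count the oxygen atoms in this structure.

3

Scan the SMILES for O atoms (remember two-letter symbols like Cl and Br are single atoms).
Oxygen count: 3.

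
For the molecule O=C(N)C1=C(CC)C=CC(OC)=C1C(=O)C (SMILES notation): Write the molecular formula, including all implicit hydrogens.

Walk through each heavy atom and fill implicit hydrogens from standard valence (C 4, N 3, O 2, S 2, halogen 1):
  atom 1: O, bond orders sum to 2 (valence 2) → 0 H
  atom 2: C, bond orders sum to 4 (valence 4) → 0 H
  atom 3: N, bond orders sum to 1 (valence 3) → 2 H
  atom 4: C, bond orders sum to 4 (valence 4) → 0 H
  atom 5: C, bond orders sum to 4 (valence 4) → 0 H
  atom 6: C, bond orders sum to 2 (valence 4) → 2 H
  atom 7: C, bond orders sum to 1 (valence 4) → 3 H
  atom 8: C, bond orders sum to 3 (valence 4) → 1 H
  atom 9: C, bond orders sum to 3 (valence 4) → 1 H
  atom 10: C, bond orders sum to 4 (valence 4) → 0 H
  atom 11: O, bond orders sum to 2 (valence 2) → 0 H
  atom 12: C, bond orders sum to 1 (valence 4) → 3 H
  atom 13: C, bond orders sum to 4 (valence 4) → 0 H
  atom 14: C, bond orders sum to 4 (valence 4) → 0 H
  atom 15: O, bond orders sum to 2 (valence 2) → 0 H
  atom 16: C, bond orders sum to 1 (valence 4) → 3 H
Totals → C:12, H:15, N:1, O:3.
In Hill order: C12H15NO3.

C12H15NO3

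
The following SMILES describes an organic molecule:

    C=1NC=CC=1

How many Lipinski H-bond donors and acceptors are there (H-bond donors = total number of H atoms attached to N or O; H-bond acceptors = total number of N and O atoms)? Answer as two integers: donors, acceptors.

Donors: find every N or O and count the H atoms it carries.
  atom 2 (N): bond orders sum to 2 → 1 H
Lipinski HBD = 1.
Acceptors: N atoms = 1, O atoms = 0 → HBA = 1.

1, 1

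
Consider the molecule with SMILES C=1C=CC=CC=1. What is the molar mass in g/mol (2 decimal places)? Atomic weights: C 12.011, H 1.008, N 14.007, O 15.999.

78.11 g/mol

First, the molecular formula is C6H6 (counting implicit H from valence).
  C: 6 × 12.011 = 72.066
  H: 6 × 1.008 = 6.048
Sum: 6×12.011 + 6×1.008 = 78.114 → 78.11 g/mol.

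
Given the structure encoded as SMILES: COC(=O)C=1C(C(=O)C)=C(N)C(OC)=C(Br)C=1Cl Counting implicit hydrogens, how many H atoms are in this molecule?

11

Walk through each heavy atom and fill implicit hydrogens from standard valence (C 4, N 3, O 2, S 2, halogen 1):
  atom 1: C, bond orders sum to 1 (valence 4) → 3 H
  atom 2: O, bond orders sum to 2 (valence 2) → 0 H
  atom 3: C, bond orders sum to 4 (valence 4) → 0 H
  atom 4: O, bond orders sum to 2 (valence 2) → 0 H
  atom 5: C, bond orders sum to 4 (valence 4) → 0 H
  atom 6: C, bond orders sum to 4 (valence 4) → 0 H
  atom 7: C, bond orders sum to 4 (valence 4) → 0 H
  atom 8: O, bond orders sum to 2 (valence 2) → 0 H
  atom 9: C, bond orders sum to 1 (valence 4) → 3 H
  atom 10: C, bond orders sum to 4 (valence 4) → 0 H
  atom 11: N, bond orders sum to 1 (valence 3) → 2 H
  atom 12: C, bond orders sum to 4 (valence 4) → 0 H
  atom 13: O, bond orders sum to 2 (valence 2) → 0 H
  atom 14: C, bond orders sum to 1 (valence 4) → 3 H
  atom 15: C, bond orders sum to 4 (valence 4) → 0 H
  atom 16: Br (halogen, monovalent) → 0 H
  atom 17: C, bond orders sum to 4 (valence 4) → 0 H
  atom 18: Cl (halogen, monovalent) → 0 H
Total hydrogens: 11.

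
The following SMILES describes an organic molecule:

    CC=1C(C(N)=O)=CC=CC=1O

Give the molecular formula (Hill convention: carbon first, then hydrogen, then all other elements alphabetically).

Walk through each heavy atom and fill implicit hydrogens from standard valence (C 4, N 3, O 2, S 2, halogen 1):
  atom 1: C, bond orders sum to 1 (valence 4) → 3 H
  atom 2: C, bond orders sum to 4 (valence 4) → 0 H
  atom 3: C, bond orders sum to 4 (valence 4) → 0 H
  atom 4: C, bond orders sum to 4 (valence 4) → 0 H
  atom 5: N, bond orders sum to 1 (valence 3) → 2 H
  atom 6: O, bond orders sum to 2 (valence 2) → 0 H
  atom 7: C, bond orders sum to 3 (valence 4) → 1 H
  atom 8: C, bond orders sum to 3 (valence 4) → 1 H
  atom 9: C, bond orders sum to 3 (valence 4) → 1 H
  atom 10: C, bond orders sum to 4 (valence 4) → 0 H
  atom 11: O, bond orders sum to 1 (valence 2) → 1 H
Totals → C:8, H:9, N:1, O:2.

C8H9NO2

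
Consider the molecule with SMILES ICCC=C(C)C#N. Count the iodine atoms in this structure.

Scan the SMILES for I atoms (remember two-letter symbols like Cl and Br are single atoms).
Iodine count: 1.

1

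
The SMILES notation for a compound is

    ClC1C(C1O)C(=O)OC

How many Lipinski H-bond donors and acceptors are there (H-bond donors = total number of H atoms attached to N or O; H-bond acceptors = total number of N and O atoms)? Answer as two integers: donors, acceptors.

Donors: find every N or O and count the H atoms it carries.
  atom 5 (O): bond orders sum to 1 → 1 H
  atom 7 (O): bond orders sum to 2 → 0 H
  atom 8 (O): bond orders sum to 2 → 0 H
Lipinski HBD = 1.
Acceptors: N atoms = 0, O atoms = 3 → HBA = 3.

1, 3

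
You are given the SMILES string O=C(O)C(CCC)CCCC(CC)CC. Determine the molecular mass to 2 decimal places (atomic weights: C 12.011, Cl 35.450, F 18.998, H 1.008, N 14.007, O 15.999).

214.35 g/mol

First, the molecular formula is C13H26O2 (counting implicit H from valence).
  C: 13 × 12.011 = 156.143
  H: 26 × 1.008 = 26.208
  O: 2 × 15.999 = 31.998
Sum: 13×12.011 + 26×1.008 + 2×15.999 = 214.349 → 214.35 g/mol.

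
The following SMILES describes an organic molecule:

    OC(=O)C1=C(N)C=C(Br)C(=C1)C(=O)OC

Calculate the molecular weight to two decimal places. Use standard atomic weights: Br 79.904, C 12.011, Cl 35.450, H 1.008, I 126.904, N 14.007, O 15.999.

274.07 g/mol

First, the molecular formula is C9H8BrNO4 (counting implicit H from valence).
  Br: 1 × 79.904 = 79.904
  C: 9 × 12.011 = 108.099
  H: 8 × 1.008 = 8.064
  N: 1 × 14.007 = 14.007
  O: 4 × 15.999 = 63.996
Sum: 1×79.904 + 9×12.011 + 8×1.008 + 1×14.007 + 4×15.999 = 274.070 → 274.07 g/mol.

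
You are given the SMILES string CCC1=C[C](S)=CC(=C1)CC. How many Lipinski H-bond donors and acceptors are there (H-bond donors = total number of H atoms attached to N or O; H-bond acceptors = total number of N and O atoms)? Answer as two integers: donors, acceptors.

0, 0

Donors: find every N or O and count the H atoms it carries.
  (no N or O atoms present)
Lipinski HBD = 0.
Acceptors: N atoms = 0, O atoms = 0 → HBA = 0.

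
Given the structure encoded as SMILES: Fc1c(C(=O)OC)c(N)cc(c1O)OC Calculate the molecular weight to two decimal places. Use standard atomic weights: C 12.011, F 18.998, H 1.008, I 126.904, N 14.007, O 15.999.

First, the molecular formula is C9H10FNO4 (counting implicit H from valence).
  C: 9 × 12.011 = 108.099
  F: 1 × 18.998 = 18.998
  H: 10 × 1.008 = 10.080
  N: 1 × 14.007 = 14.007
  O: 4 × 15.999 = 63.996
Sum: 9×12.011 + 1×18.998 + 10×1.008 + 1×14.007 + 4×15.999 = 215.180 → 215.18 g/mol.

215.18 g/mol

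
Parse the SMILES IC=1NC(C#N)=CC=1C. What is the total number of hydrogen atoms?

5

Walk through each heavy atom and fill implicit hydrogens from standard valence (C 4, N 3, O 2, S 2, halogen 1):
  atom 1: I (halogen, monovalent) → 0 H
  atom 2: C, bond orders sum to 4 (valence 4) → 0 H
  atom 3: N, bond orders sum to 2 (valence 3) → 1 H
  atom 4: C, bond orders sum to 4 (valence 4) → 0 H
  atom 5: C, bond orders sum to 4 (valence 4) → 0 H
  atom 6: N, bond orders sum to 3 (valence 3) → 0 H
  atom 7: C, bond orders sum to 3 (valence 4) → 1 H
  atom 8: C, bond orders sum to 4 (valence 4) → 0 H
  atom 9: C, bond orders sum to 1 (valence 4) → 3 H
Total hydrogens: 5.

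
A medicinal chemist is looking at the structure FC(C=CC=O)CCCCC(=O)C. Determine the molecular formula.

C10H15FO2

Walk through each heavy atom and fill implicit hydrogens from standard valence (C 4, N 3, O 2, S 2, halogen 1):
  atom 1: F (halogen, monovalent) → 0 H
  atom 2: C, bond orders sum to 3 (valence 4) → 1 H
  atom 3: C, bond orders sum to 3 (valence 4) → 1 H
  atom 4: C, bond orders sum to 3 (valence 4) → 1 H
  atom 5: C, bond orders sum to 3 (valence 4) → 1 H
  atom 6: O, bond orders sum to 2 (valence 2) → 0 H
  atom 7: C, bond orders sum to 2 (valence 4) → 2 H
  atom 8: C, bond orders sum to 2 (valence 4) → 2 H
  atom 9: C, bond orders sum to 2 (valence 4) → 2 H
  atom 10: C, bond orders sum to 2 (valence 4) → 2 H
  atom 11: C, bond orders sum to 4 (valence 4) → 0 H
  atom 12: O, bond orders sum to 2 (valence 2) → 0 H
  atom 13: C, bond orders sum to 1 (valence 4) → 3 H
Totals → C:10, H:15, F:1, O:2.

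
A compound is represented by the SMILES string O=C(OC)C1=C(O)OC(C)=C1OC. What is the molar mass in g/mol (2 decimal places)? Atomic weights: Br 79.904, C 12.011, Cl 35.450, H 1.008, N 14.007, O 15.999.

First, the molecular formula is C8H10O5 (counting implicit H from valence).
  C: 8 × 12.011 = 96.088
  H: 10 × 1.008 = 10.080
  O: 5 × 15.999 = 79.995
Sum: 8×12.011 + 10×1.008 + 5×15.999 = 186.163 → 186.16 g/mol.

186.16 g/mol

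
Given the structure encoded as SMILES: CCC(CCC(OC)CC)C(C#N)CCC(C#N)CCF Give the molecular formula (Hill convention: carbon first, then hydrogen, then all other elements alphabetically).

Walk through each heavy atom and fill implicit hydrogens from standard valence (C 4, N 3, O 2, S 2, halogen 1):
  atom 1: C, bond orders sum to 1 (valence 4) → 3 H
  atom 2: C, bond orders sum to 2 (valence 4) → 2 H
  atom 3: C, bond orders sum to 3 (valence 4) → 1 H
  atom 4: C, bond orders sum to 2 (valence 4) → 2 H
  atom 5: C, bond orders sum to 2 (valence 4) → 2 H
  atom 6: C, bond orders sum to 3 (valence 4) → 1 H
  atom 7: O, bond orders sum to 2 (valence 2) → 0 H
  atom 8: C, bond orders sum to 1 (valence 4) → 3 H
  atom 9: C, bond orders sum to 2 (valence 4) → 2 H
  atom 10: C, bond orders sum to 1 (valence 4) → 3 H
  atom 11: C, bond orders sum to 3 (valence 4) → 1 H
  atom 12: C, bond orders sum to 4 (valence 4) → 0 H
  atom 13: N, bond orders sum to 3 (valence 3) → 0 H
  atom 14: C, bond orders sum to 2 (valence 4) → 2 H
  atom 15: C, bond orders sum to 2 (valence 4) → 2 H
  atom 16: C, bond orders sum to 3 (valence 4) → 1 H
  atom 17: C, bond orders sum to 4 (valence 4) → 0 H
  atom 18: N, bond orders sum to 3 (valence 3) → 0 H
  atom 19: C, bond orders sum to 2 (valence 4) → 2 H
  atom 20: C, bond orders sum to 2 (valence 4) → 2 H
  atom 21: F (halogen, monovalent) → 0 H
Totals → C:17, H:29, F:1, N:2, O:1.
In Hill order: C17H29FN2O.

C17H29FN2O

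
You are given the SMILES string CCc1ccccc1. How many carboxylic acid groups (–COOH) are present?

Scan the SMILES for the carboxylic acid motif — none present.

0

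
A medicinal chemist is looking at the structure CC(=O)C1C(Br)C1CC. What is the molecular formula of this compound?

C7H11BrO

Walk through each heavy atom and fill implicit hydrogens from standard valence (C 4, N 3, O 2, S 2, halogen 1):
  atom 1: C, bond orders sum to 1 (valence 4) → 3 H
  atom 2: C, bond orders sum to 4 (valence 4) → 0 H
  atom 3: O, bond orders sum to 2 (valence 2) → 0 H
  atom 4: C, bond orders sum to 3 (valence 4) → 1 H
  atom 5: C, bond orders sum to 3 (valence 4) → 1 H
  atom 6: Br (halogen, monovalent) → 0 H
  atom 7: C, bond orders sum to 3 (valence 4) → 1 H
  atom 8: C, bond orders sum to 2 (valence 4) → 2 H
  atom 9: C, bond orders sum to 1 (valence 4) → 3 H
Totals → C:7, H:11, Br:1, O:1.
In Hill order: C7H11BrO.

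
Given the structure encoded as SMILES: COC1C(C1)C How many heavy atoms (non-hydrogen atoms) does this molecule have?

6

Every atom symbol written in the SMILES (organic subset) is one heavy atom; implicit H are not written.
Heavy atoms by element → C:5, O:1.
Total: 6.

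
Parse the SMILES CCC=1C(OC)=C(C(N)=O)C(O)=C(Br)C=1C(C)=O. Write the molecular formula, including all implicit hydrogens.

Walk through each heavy atom and fill implicit hydrogens from standard valence (C 4, N 3, O 2, S 2, halogen 1):
  atom 1: C, bond orders sum to 1 (valence 4) → 3 H
  atom 2: C, bond orders sum to 2 (valence 4) → 2 H
  atom 3: C, bond orders sum to 4 (valence 4) → 0 H
  atom 4: C, bond orders sum to 4 (valence 4) → 0 H
  atom 5: O, bond orders sum to 2 (valence 2) → 0 H
  atom 6: C, bond orders sum to 1 (valence 4) → 3 H
  atom 7: C, bond orders sum to 4 (valence 4) → 0 H
  atom 8: C, bond orders sum to 4 (valence 4) → 0 H
  atom 9: N, bond orders sum to 1 (valence 3) → 2 H
  atom 10: O, bond orders sum to 2 (valence 2) → 0 H
  atom 11: C, bond orders sum to 4 (valence 4) → 0 H
  atom 12: O, bond orders sum to 1 (valence 2) → 1 H
  atom 13: C, bond orders sum to 4 (valence 4) → 0 H
  atom 14: Br (halogen, monovalent) → 0 H
  atom 15: C, bond orders sum to 4 (valence 4) → 0 H
  atom 16: C, bond orders sum to 4 (valence 4) → 0 H
  atom 17: C, bond orders sum to 1 (valence 4) → 3 H
  atom 18: O, bond orders sum to 2 (valence 2) → 0 H
Totals → C:12, H:14, Br:1, N:1, O:4.
In Hill order: C12H14BrNO4.

C12H14BrNO4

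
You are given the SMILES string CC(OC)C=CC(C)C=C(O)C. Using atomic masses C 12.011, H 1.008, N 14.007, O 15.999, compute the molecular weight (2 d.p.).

First, the molecular formula is C10H18O2 (counting implicit H from valence).
  C: 10 × 12.011 = 120.110
  H: 18 × 1.008 = 18.144
  O: 2 × 15.999 = 31.998
Sum: 10×12.011 + 18×1.008 + 2×15.999 = 170.252 → 170.25 g/mol.

170.25 g/mol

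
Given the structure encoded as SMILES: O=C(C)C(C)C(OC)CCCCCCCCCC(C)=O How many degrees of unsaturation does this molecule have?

Molecular formula: C17H32O3.
DoU = (2C + 2 + N − H − X) / 2, where X is the halogen count and O/S are ignored.
    = (2·17 + 2 + 0 − 32 − 0) / 2 = 4 / 2 = 2.

2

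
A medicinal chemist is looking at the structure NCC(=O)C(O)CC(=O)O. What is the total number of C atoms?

5

Count every carbon token in the SMILES (each C, including those in ring-closure positions and inside branches).
Carbon count: 5.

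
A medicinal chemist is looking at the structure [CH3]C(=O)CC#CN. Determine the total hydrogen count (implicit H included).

Walk through each heavy atom and fill implicit hydrogens from standard valence (C 4, N 3, O 2, S 2, halogen 1):
  atom 1: C with explicit H count 3
  atom 2: C, bond orders sum to 4 (valence 4) → 0 H
  atom 3: O, bond orders sum to 2 (valence 2) → 0 H
  atom 4: C, bond orders sum to 2 (valence 4) → 2 H
  atom 5: C, bond orders sum to 4 (valence 4) → 0 H
  atom 6: C, bond orders sum to 4 (valence 4) → 0 H
  atom 7: N, bond orders sum to 1 (valence 3) → 2 H
Total hydrogens: 7.

7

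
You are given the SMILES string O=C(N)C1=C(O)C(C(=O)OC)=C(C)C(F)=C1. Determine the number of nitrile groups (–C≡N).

Scan the SMILES for the nitrile motif — none present.
Groups that are present: 1 amide, 1 ester, 1 hydroxyl.

0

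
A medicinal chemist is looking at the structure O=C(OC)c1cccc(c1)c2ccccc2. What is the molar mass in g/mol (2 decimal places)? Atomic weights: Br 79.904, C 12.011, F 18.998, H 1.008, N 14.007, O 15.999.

212.25 g/mol

First, the molecular formula is C14H12O2 (counting implicit H from valence).
  C: 14 × 12.011 = 168.154
  H: 12 × 1.008 = 12.096
  O: 2 × 15.999 = 31.998
Sum: 14×12.011 + 12×1.008 + 2×15.999 = 212.248 → 212.25 g/mol.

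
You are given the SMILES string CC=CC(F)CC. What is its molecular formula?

Walk through each heavy atom and fill implicit hydrogens from standard valence (C 4, N 3, O 2, S 2, halogen 1):
  atom 1: C, bond orders sum to 1 (valence 4) → 3 H
  atom 2: C, bond orders sum to 3 (valence 4) → 1 H
  atom 3: C, bond orders sum to 3 (valence 4) → 1 H
  atom 4: C, bond orders sum to 3 (valence 4) → 1 H
  atom 5: F (halogen, monovalent) → 0 H
  atom 6: C, bond orders sum to 2 (valence 4) → 2 H
  atom 7: C, bond orders sum to 1 (valence 4) → 3 H
Totals → C:6, H:11, F:1.
In Hill order: C6H11F.

C6H11F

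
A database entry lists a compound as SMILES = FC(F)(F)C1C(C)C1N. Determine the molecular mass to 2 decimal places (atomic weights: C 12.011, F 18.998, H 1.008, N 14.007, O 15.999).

First, the molecular formula is C5H8F3N (counting implicit H from valence).
  C: 5 × 12.011 = 60.055
  F: 3 × 18.998 = 56.994
  H: 8 × 1.008 = 8.064
  N: 1 × 14.007 = 14.007
Sum: 5×12.011 + 3×18.998 + 8×1.008 + 1×14.007 = 139.120 → 139.12 g/mol.

139.12 g/mol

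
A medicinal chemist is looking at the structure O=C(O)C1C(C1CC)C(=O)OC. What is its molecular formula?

C8H12O4

Walk through each heavy atom and fill implicit hydrogens from standard valence (C 4, N 3, O 2, S 2, halogen 1):
  atom 1: O, bond orders sum to 2 (valence 2) → 0 H
  atom 2: C, bond orders sum to 4 (valence 4) → 0 H
  atom 3: O, bond orders sum to 1 (valence 2) → 1 H
  atom 4: C, bond orders sum to 3 (valence 4) → 1 H
  atom 5: C, bond orders sum to 3 (valence 4) → 1 H
  atom 6: C, bond orders sum to 3 (valence 4) → 1 H
  atom 7: C, bond orders sum to 2 (valence 4) → 2 H
  atom 8: C, bond orders sum to 1 (valence 4) → 3 H
  atom 9: C, bond orders sum to 4 (valence 4) → 0 H
  atom 10: O, bond orders sum to 2 (valence 2) → 0 H
  atom 11: O, bond orders sum to 2 (valence 2) → 0 H
  atom 12: C, bond orders sum to 1 (valence 4) → 3 H
Totals → C:8, H:12, O:4.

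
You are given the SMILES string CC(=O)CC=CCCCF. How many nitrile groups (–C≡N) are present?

0

Scan the SMILES for the nitrile motif — none present.
Groups that are present: 1 alkene, 1 ketone.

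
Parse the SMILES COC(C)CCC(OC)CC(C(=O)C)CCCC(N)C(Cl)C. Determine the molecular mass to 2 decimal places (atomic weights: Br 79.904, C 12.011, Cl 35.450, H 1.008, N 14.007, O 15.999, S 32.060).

335.91 g/mol

First, the molecular formula is C17H34ClNO3 (counting implicit H from valence).
  C: 17 × 12.011 = 204.187
  Cl: 1 × 35.450 = 35.450
  H: 34 × 1.008 = 34.272
  N: 1 × 14.007 = 14.007
  O: 3 × 15.999 = 47.997
Sum: 17×12.011 + 1×35.450 + 34×1.008 + 1×14.007 + 3×15.999 = 335.913 → 335.91 g/mol.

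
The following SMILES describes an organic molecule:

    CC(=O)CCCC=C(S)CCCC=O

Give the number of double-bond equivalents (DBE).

3

Molecular formula: C11H18O2S.
DoU = (2C + 2 + N − H − X) / 2, where X is the halogen count and O/S are ignored.
    = (2·11 + 2 + 0 − 18 − 0) / 2 = 6 / 2 = 3.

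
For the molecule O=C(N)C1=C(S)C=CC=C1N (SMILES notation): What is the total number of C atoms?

7

Count every carbon token in the SMILES (each C, including those in ring-closure positions and inside branches).
Carbon count: 7.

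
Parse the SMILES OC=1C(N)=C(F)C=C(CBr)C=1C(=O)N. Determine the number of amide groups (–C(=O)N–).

1

The amide motif appears at heavy-atom position 12 in the SMILES.
Other groups present: 1 hydroxyl, 1 primary amine.
Amide count: 1.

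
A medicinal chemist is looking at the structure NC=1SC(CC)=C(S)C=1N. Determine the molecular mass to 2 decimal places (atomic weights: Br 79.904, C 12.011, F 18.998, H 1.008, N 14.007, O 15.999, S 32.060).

174.28 g/mol

First, the molecular formula is C6H10N2S2 (counting implicit H from valence).
  C: 6 × 12.011 = 72.066
  H: 10 × 1.008 = 10.080
  N: 2 × 14.007 = 28.014
  S: 2 × 32.060 = 64.120
Sum: 6×12.011 + 10×1.008 + 2×14.007 + 2×32.060 = 174.280 → 174.28 g/mol.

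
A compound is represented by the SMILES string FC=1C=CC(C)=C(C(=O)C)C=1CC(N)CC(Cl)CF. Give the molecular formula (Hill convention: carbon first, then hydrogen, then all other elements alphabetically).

Walk through each heavy atom and fill implicit hydrogens from standard valence (C 4, N 3, O 2, S 2, halogen 1):
  atom 1: F (halogen, monovalent) → 0 H
  atom 2: C, bond orders sum to 4 (valence 4) → 0 H
  atom 3: C, bond orders sum to 3 (valence 4) → 1 H
  atom 4: C, bond orders sum to 3 (valence 4) → 1 H
  atom 5: C, bond orders sum to 4 (valence 4) → 0 H
  atom 6: C, bond orders sum to 1 (valence 4) → 3 H
  atom 7: C, bond orders sum to 4 (valence 4) → 0 H
  atom 8: C, bond orders sum to 4 (valence 4) → 0 H
  atom 9: O, bond orders sum to 2 (valence 2) → 0 H
  atom 10: C, bond orders sum to 1 (valence 4) → 3 H
  atom 11: C, bond orders sum to 4 (valence 4) → 0 H
  atom 12: C, bond orders sum to 2 (valence 4) → 2 H
  atom 13: C, bond orders sum to 3 (valence 4) → 1 H
  atom 14: N, bond orders sum to 1 (valence 3) → 2 H
  atom 15: C, bond orders sum to 2 (valence 4) → 2 H
  atom 16: C, bond orders sum to 3 (valence 4) → 1 H
  atom 17: Cl (halogen, monovalent) → 0 H
  atom 18: C, bond orders sum to 2 (valence 4) → 2 H
  atom 19: F (halogen, monovalent) → 0 H
Totals → C:14, H:18, Cl:1, F:2, N:1, O:1.
In Hill order: C14H18ClF2NO.

C14H18ClF2NO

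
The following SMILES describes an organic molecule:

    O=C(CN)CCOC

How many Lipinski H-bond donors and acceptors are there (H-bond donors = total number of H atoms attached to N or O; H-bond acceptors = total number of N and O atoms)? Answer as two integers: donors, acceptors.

2, 3

Donors: find every N or O and count the H atoms it carries.
  atom 1 (O): bond orders sum to 2 → 0 H
  atom 4 (N): bond orders sum to 1 → 2 H
  atom 7 (O): bond orders sum to 2 → 0 H
Lipinski HBD = 2.
Acceptors: N atoms = 1, O atoms = 2 → HBA = 3.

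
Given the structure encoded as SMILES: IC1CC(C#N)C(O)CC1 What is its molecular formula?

Walk through each heavy atom and fill implicit hydrogens from standard valence (C 4, N 3, O 2, S 2, halogen 1):
  atom 1: I (halogen, monovalent) → 0 H
  atom 2: C, bond orders sum to 3 (valence 4) → 1 H
  atom 3: C, bond orders sum to 2 (valence 4) → 2 H
  atom 4: C, bond orders sum to 3 (valence 4) → 1 H
  atom 5: C, bond orders sum to 4 (valence 4) → 0 H
  atom 6: N, bond orders sum to 3 (valence 3) → 0 H
  atom 7: C, bond orders sum to 3 (valence 4) → 1 H
  atom 8: O, bond orders sum to 1 (valence 2) → 1 H
  atom 9: C, bond orders sum to 2 (valence 4) → 2 H
  atom 10: C, bond orders sum to 2 (valence 4) → 2 H
Totals → C:7, H:10, I:1, N:1, O:1.
In Hill order: C7H10INO.

C7H10INO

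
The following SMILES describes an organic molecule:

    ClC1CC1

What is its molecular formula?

C3H5Cl

Walk through each heavy atom and fill implicit hydrogens from standard valence (C 4, N 3, O 2, S 2, halogen 1):
  atom 1: Cl (halogen, monovalent) → 0 H
  atom 2: C, bond orders sum to 3 (valence 4) → 1 H
  atom 3: C, bond orders sum to 2 (valence 4) → 2 H
  atom 4: C, bond orders sum to 2 (valence 4) → 2 H
Totals → C:3, H:5, Cl:1.
In Hill order: C3H5Cl.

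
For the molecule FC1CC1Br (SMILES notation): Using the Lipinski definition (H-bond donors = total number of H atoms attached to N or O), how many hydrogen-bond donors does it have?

0

Donors: find every N or O and count the H atoms it carries.
  (no N or O atoms present)
Lipinski HBD = 0.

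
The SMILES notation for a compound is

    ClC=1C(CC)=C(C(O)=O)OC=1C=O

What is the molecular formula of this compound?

Walk through each heavy atom and fill implicit hydrogens from standard valence (C 4, N 3, O 2, S 2, halogen 1):
  atom 1: Cl (halogen, monovalent) → 0 H
  atom 2: C, bond orders sum to 4 (valence 4) → 0 H
  atom 3: C, bond orders sum to 4 (valence 4) → 0 H
  atom 4: C, bond orders sum to 2 (valence 4) → 2 H
  atom 5: C, bond orders sum to 1 (valence 4) → 3 H
  atom 6: C, bond orders sum to 4 (valence 4) → 0 H
  atom 7: C, bond orders sum to 4 (valence 4) → 0 H
  atom 8: O, bond orders sum to 1 (valence 2) → 1 H
  atom 9: O, bond orders sum to 2 (valence 2) → 0 H
  atom 10: O, bond orders sum to 2 (valence 2) → 0 H
  atom 11: C, bond orders sum to 4 (valence 4) → 0 H
  atom 12: C, bond orders sum to 3 (valence 4) → 1 H
  atom 13: O, bond orders sum to 2 (valence 2) → 0 H
Totals → C:8, H:7, Cl:1, O:4.
In Hill order: C8H7ClO4.

C8H7ClO4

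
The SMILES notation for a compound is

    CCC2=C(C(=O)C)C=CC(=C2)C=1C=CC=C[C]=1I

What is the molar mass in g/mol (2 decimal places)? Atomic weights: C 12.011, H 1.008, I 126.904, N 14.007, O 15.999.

First, the molecular formula is C16H15IO (counting implicit H from valence).
  C: 16 × 12.011 = 192.176
  H: 15 × 1.008 = 15.120
  I: 1 × 126.904 = 126.904
  O: 1 × 15.999 = 15.999
Sum: 16×12.011 + 15×1.008 + 1×126.904 + 1×15.999 = 350.199 → 350.20 g/mol.

350.20 g/mol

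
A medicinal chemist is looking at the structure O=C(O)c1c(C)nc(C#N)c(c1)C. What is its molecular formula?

C9H8N2O2

Walk through each heavy atom and fill implicit hydrogens from standard valence (C 4, N 3, O 2, S 2, halogen 1); for lowercase aromatic atoms, an aromatic c carries 1 H when it has two neighbours and 0 H with three, and aromatic n carries 0 H:
  atom 1: O, bond orders sum to 2 (valence 2) → 0 H
  atom 2: C, bond orders sum to 4 (valence 4) → 0 H
  atom 3: O, bond orders sum to 1 (valence 2) → 1 H
  atom 4: aromatic c, 3 neighbours → 0 H
  atom 5: aromatic c, 3 neighbours → 0 H
  atom 6: C, bond orders sum to 1 (valence 4) → 3 H
  atom 7: aromatic n, 2 neighbours → 0 H
  atom 8: aromatic c, 3 neighbours → 0 H
  atom 9: C, bond orders sum to 4 (valence 4) → 0 H
  atom 10: N, bond orders sum to 3 (valence 3) → 0 H
  atom 11: aromatic c, 3 neighbours → 0 H
  atom 12: aromatic c, 2 neighbours → 1 H
  atom 13: C, bond orders sum to 1 (valence 4) → 3 H
Totals → C:9, H:8, N:2, O:2.
In Hill order: C9H8N2O2.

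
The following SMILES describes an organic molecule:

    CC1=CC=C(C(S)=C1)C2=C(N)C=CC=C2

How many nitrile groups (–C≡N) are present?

0

Scan the SMILES for the nitrile motif — none present.
Groups that are present: 1 primary amine, 1 thiol.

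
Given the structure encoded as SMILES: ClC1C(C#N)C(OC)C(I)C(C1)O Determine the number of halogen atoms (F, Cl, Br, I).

2

Halogen atoms appear at heavy-atom positions 1, 10 (1×Cl, 1×I).
Other groups present: 1 ether, 1 hydroxyl, 1 nitrile.
Halogen count: 2.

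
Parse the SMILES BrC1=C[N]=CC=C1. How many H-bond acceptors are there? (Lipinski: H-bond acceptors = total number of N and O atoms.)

N atoms: 1; O atoms: 0.
Lipinski HBA = 1 + 0 = 1.

1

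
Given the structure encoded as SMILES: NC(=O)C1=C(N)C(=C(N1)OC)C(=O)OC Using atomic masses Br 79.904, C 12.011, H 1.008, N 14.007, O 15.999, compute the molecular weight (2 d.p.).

First, the molecular formula is C8H11N3O4 (counting implicit H from valence).
  C: 8 × 12.011 = 96.088
  H: 11 × 1.008 = 11.088
  N: 3 × 14.007 = 42.021
  O: 4 × 15.999 = 63.996
Sum: 8×12.011 + 11×1.008 + 3×14.007 + 4×15.999 = 213.193 → 213.19 g/mol.

213.19 g/mol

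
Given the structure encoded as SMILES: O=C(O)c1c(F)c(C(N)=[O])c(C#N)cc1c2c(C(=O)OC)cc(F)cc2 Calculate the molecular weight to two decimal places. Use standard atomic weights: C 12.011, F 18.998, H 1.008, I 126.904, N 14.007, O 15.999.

360.27 g/mol

First, the molecular formula is C17H10F2N2O5 (counting implicit H from valence).
  C: 17 × 12.011 = 204.187
  F: 2 × 18.998 = 37.996
  H: 10 × 1.008 = 10.080
  N: 2 × 14.007 = 28.014
  O: 5 × 15.999 = 79.995
Sum: 17×12.011 + 2×18.998 + 10×1.008 + 2×14.007 + 5×15.999 = 360.272 → 360.27 g/mol.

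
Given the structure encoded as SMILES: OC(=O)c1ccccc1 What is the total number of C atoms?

Count every carbon token in the SMILES (each C, including those in ring-closure positions and inside branches).
Carbon count: 7.

7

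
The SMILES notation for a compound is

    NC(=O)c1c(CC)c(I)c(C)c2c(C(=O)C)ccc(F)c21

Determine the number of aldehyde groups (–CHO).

0

Scan the SMILES for the aldehyde motif — none present.
Groups that are present: 1 amide, 1 ketone.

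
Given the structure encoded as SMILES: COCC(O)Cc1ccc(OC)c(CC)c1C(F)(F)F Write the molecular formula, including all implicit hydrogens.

Walk through each heavy atom and fill implicit hydrogens from standard valence (C 4, N 3, O 2, S 2, halogen 1); for lowercase aromatic atoms, an aromatic c carries 1 H when it has two neighbours and 0 H with three, and aromatic n carries 0 H:
  atom 1: C, bond orders sum to 1 (valence 4) → 3 H
  atom 2: O, bond orders sum to 2 (valence 2) → 0 H
  atom 3: C, bond orders sum to 2 (valence 4) → 2 H
  atom 4: C, bond orders sum to 3 (valence 4) → 1 H
  atom 5: O, bond orders sum to 1 (valence 2) → 1 H
  atom 6: C, bond orders sum to 2 (valence 4) → 2 H
  atom 7: aromatic c, 3 neighbours → 0 H
  atom 8: aromatic c, 2 neighbours → 1 H
  atom 9: aromatic c, 2 neighbours → 1 H
  atom 10: aromatic c, 3 neighbours → 0 H
  atom 11: O, bond orders sum to 2 (valence 2) → 0 H
  atom 12: C, bond orders sum to 1 (valence 4) → 3 H
  atom 13: aromatic c, 3 neighbours → 0 H
  atom 14: C, bond orders sum to 2 (valence 4) → 2 H
  atom 15: C, bond orders sum to 1 (valence 4) → 3 H
  atom 16: aromatic c, 3 neighbours → 0 H
  atom 17: C, bond orders sum to 4 (valence 4) → 0 H
  atom 18: F (halogen, monovalent) → 0 H
  atom 19: F (halogen, monovalent) → 0 H
  atom 20: F (halogen, monovalent) → 0 H
Totals → C:14, H:19, F:3, O:3.
In Hill order: C14H19F3O3.

C14H19F3O3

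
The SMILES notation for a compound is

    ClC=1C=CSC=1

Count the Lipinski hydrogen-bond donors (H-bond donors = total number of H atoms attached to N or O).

Donors: find every N or O and count the H atoms it carries.
  (no N or O atoms present)
Lipinski HBD = 0.

0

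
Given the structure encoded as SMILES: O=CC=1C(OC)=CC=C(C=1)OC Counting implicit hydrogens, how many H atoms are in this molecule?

Walk through each heavy atom and fill implicit hydrogens from standard valence (C 4, N 3, O 2, S 2, halogen 1):
  atom 1: O, bond orders sum to 2 (valence 2) → 0 H
  atom 2: C, bond orders sum to 3 (valence 4) → 1 H
  atom 3: C, bond orders sum to 4 (valence 4) → 0 H
  atom 4: C, bond orders sum to 4 (valence 4) → 0 H
  atom 5: O, bond orders sum to 2 (valence 2) → 0 H
  atom 6: C, bond orders sum to 1 (valence 4) → 3 H
  atom 7: C, bond orders sum to 3 (valence 4) → 1 H
  atom 8: C, bond orders sum to 3 (valence 4) → 1 H
  atom 9: C, bond orders sum to 4 (valence 4) → 0 H
  atom 10: C, bond orders sum to 3 (valence 4) → 1 H
  atom 11: O, bond orders sum to 2 (valence 2) → 0 H
  atom 12: C, bond orders sum to 1 (valence 4) → 3 H
Total hydrogens: 10.

10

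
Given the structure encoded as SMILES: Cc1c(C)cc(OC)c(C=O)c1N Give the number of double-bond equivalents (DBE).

Molecular formula: C10H13NO2.
DoU = (2C + 2 + N − H − X) / 2, where X is the halogen count and O/S are ignored.
    = (2·10 + 2 + 1 − 13 − 0) / 2 = 10 / 2 = 5.

5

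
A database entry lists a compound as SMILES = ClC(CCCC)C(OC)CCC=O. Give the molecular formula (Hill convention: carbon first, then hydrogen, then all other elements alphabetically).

C10H19ClO2

Walk through each heavy atom and fill implicit hydrogens from standard valence (C 4, N 3, O 2, S 2, halogen 1):
  atom 1: Cl (halogen, monovalent) → 0 H
  atom 2: C, bond orders sum to 3 (valence 4) → 1 H
  atom 3: C, bond orders sum to 2 (valence 4) → 2 H
  atom 4: C, bond orders sum to 2 (valence 4) → 2 H
  atom 5: C, bond orders sum to 2 (valence 4) → 2 H
  atom 6: C, bond orders sum to 1 (valence 4) → 3 H
  atom 7: C, bond orders sum to 3 (valence 4) → 1 H
  atom 8: O, bond orders sum to 2 (valence 2) → 0 H
  atom 9: C, bond orders sum to 1 (valence 4) → 3 H
  atom 10: C, bond orders sum to 2 (valence 4) → 2 H
  atom 11: C, bond orders sum to 2 (valence 4) → 2 H
  atom 12: C, bond orders sum to 3 (valence 4) → 1 H
  atom 13: O, bond orders sum to 2 (valence 2) → 0 H
Totals → C:10, H:19, Cl:1, O:2.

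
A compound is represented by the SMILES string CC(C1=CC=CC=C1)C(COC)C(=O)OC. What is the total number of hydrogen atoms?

Walk through each heavy atom and fill implicit hydrogens from standard valence (C 4, N 3, O 2, S 2, halogen 1):
  atom 1: C, bond orders sum to 1 (valence 4) → 3 H
  atom 2: C, bond orders sum to 3 (valence 4) → 1 H
  atom 3: C, bond orders sum to 4 (valence 4) → 0 H
  atom 4: C, bond orders sum to 3 (valence 4) → 1 H
  atom 5: C, bond orders sum to 3 (valence 4) → 1 H
  atom 6: C, bond orders sum to 3 (valence 4) → 1 H
  atom 7: C, bond orders sum to 3 (valence 4) → 1 H
  atom 8: C, bond orders sum to 3 (valence 4) → 1 H
  atom 9: C, bond orders sum to 3 (valence 4) → 1 H
  atom 10: C, bond orders sum to 2 (valence 4) → 2 H
  atom 11: O, bond orders sum to 2 (valence 2) → 0 H
  atom 12: C, bond orders sum to 1 (valence 4) → 3 H
  atom 13: C, bond orders sum to 4 (valence 4) → 0 H
  atom 14: O, bond orders sum to 2 (valence 2) → 0 H
  atom 15: O, bond orders sum to 2 (valence 2) → 0 H
  atom 16: C, bond orders sum to 1 (valence 4) → 3 H
Total hydrogens: 18.

18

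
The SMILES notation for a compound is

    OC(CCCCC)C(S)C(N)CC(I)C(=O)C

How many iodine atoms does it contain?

1

Scan the SMILES for I atoms (remember two-letter symbols like Cl and Br are single atoms).
Iodine count: 1.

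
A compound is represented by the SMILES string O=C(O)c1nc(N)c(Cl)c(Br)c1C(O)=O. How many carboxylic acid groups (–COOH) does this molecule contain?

2

The carboxylic acid motif appears at heavy-atom positions 2, 13 in the SMILES.
Other groups present: 1 primary amine.
Carboxylic acid count: 2.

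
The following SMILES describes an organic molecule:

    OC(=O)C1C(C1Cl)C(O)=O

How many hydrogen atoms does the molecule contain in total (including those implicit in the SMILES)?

Walk through each heavy atom and fill implicit hydrogens from standard valence (C 4, N 3, O 2, S 2, halogen 1):
  atom 1: O, bond orders sum to 1 (valence 2) → 1 H
  atom 2: C, bond orders sum to 4 (valence 4) → 0 H
  atom 3: O, bond orders sum to 2 (valence 2) → 0 H
  atom 4: C, bond orders sum to 3 (valence 4) → 1 H
  atom 5: C, bond orders sum to 3 (valence 4) → 1 H
  atom 6: C, bond orders sum to 3 (valence 4) → 1 H
  atom 7: Cl (halogen, monovalent) → 0 H
  atom 8: C, bond orders sum to 4 (valence 4) → 0 H
  atom 9: O, bond orders sum to 1 (valence 2) → 1 H
  atom 10: O, bond orders sum to 2 (valence 2) → 0 H
Total hydrogens: 5.

5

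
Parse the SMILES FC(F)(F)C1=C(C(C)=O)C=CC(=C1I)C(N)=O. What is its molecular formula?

Walk through each heavy atom and fill implicit hydrogens from standard valence (C 4, N 3, O 2, S 2, halogen 1):
  atom 1: F (halogen, monovalent) → 0 H
  atom 2: C, bond orders sum to 4 (valence 4) → 0 H
  atom 3: F (halogen, monovalent) → 0 H
  atom 4: F (halogen, monovalent) → 0 H
  atom 5: C, bond orders sum to 4 (valence 4) → 0 H
  atom 6: C, bond orders sum to 4 (valence 4) → 0 H
  atom 7: C, bond orders sum to 4 (valence 4) → 0 H
  atom 8: C, bond orders sum to 1 (valence 4) → 3 H
  atom 9: O, bond orders sum to 2 (valence 2) → 0 H
  atom 10: C, bond orders sum to 3 (valence 4) → 1 H
  atom 11: C, bond orders sum to 3 (valence 4) → 1 H
  atom 12: C, bond orders sum to 4 (valence 4) → 0 H
  atom 13: C, bond orders sum to 4 (valence 4) → 0 H
  atom 14: I (halogen, monovalent) → 0 H
  atom 15: C, bond orders sum to 4 (valence 4) → 0 H
  atom 16: N, bond orders sum to 1 (valence 3) → 2 H
  atom 17: O, bond orders sum to 2 (valence 2) → 0 H
Totals → C:10, H:7, F:3, I:1, N:1, O:2.
In Hill order: C10H7F3INO2.

C10H7F3INO2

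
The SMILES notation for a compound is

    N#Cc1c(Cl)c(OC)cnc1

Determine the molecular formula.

Walk through each heavy atom and fill implicit hydrogens from standard valence (C 4, N 3, O 2, S 2, halogen 1); for lowercase aromatic atoms, an aromatic c carries 1 H when it has two neighbours and 0 H with three, and aromatic n carries 0 H:
  atom 1: N, bond orders sum to 3 (valence 3) → 0 H
  atom 2: C, bond orders sum to 4 (valence 4) → 0 H
  atom 3: aromatic c, 3 neighbours → 0 H
  atom 4: aromatic c, 3 neighbours → 0 H
  atom 5: Cl (halogen, monovalent) → 0 H
  atom 6: aromatic c, 3 neighbours → 0 H
  atom 7: O, bond orders sum to 2 (valence 2) → 0 H
  atom 8: C, bond orders sum to 1 (valence 4) → 3 H
  atom 9: aromatic c, 2 neighbours → 1 H
  atom 10: aromatic n, 2 neighbours → 0 H
  atom 11: aromatic c, 2 neighbours → 1 H
Totals → C:7, H:5, Cl:1, N:2, O:1.

C7H5ClN2O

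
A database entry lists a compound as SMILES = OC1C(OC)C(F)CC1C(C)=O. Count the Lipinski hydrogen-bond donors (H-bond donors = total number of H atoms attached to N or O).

Donors: find every N or O and count the H atoms it carries.
  atom 1 (O): bond orders sum to 1 → 1 H
  atom 4 (O): bond orders sum to 2 → 0 H
  atom 12 (O): bond orders sum to 2 → 0 H
Lipinski HBD = 1.

1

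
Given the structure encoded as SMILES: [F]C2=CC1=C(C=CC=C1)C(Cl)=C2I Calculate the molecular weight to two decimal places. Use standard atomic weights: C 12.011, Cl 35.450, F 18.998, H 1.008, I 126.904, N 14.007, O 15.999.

First, the molecular formula is C10H5ClFI (counting implicit H from valence).
  C: 10 × 12.011 = 120.110
  Cl: 1 × 35.450 = 35.450
  F: 1 × 18.998 = 18.998
  H: 5 × 1.008 = 5.040
  I: 1 × 126.904 = 126.904
Sum: 10×12.011 + 1×35.450 + 1×18.998 + 5×1.008 + 1×126.904 = 306.502 → 306.50 g/mol.

306.50 g/mol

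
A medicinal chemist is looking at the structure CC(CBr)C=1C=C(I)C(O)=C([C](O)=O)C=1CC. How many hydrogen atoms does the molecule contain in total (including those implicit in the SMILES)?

Walk through each heavy atom and fill implicit hydrogens from standard valence (C 4, N 3, O 2, S 2, halogen 1):
  atom 1: C, bond orders sum to 1 (valence 4) → 3 H
  atom 2: C, bond orders sum to 3 (valence 4) → 1 H
  atom 3: C, bond orders sum to 2 (valence 4) → 2 H
  atom 4: Br (halogen, monovalent) → 0 H
  atom 5: C, bond orders sum to 4 (valence 4) → 0 H
  atom 6: C, bond orders sum to 3 (valence 4) → 1 H
  atom 7: C, bond orders sum to 4 (valence 4) → 0 H
  atom 8: I (halogen, monovalent) → 0 H
  atom 9: C, bond orders sum to 4 (valence 4) → 0 H
  atom 10: O, bond orders sum to 1 (valence 2) → 1 H
  atom 11: C, bond orders sum to 4 (valence 4) → 0 H
  atom 12: C with explicit H count 0
  atom 13: O, bond orders sum to 1 (valence 2) → 1 H
  atom 14: O, bond orders sum to 2 (valence 2) → 0 H
  atom 15: C, bond orders sum to 4 (valence 4) → 0 H
  atom 16: C, bond orders sum to 2 (valence 4) → 2 H
  atom 17: C, bond orders sum to 1 (valence 4) → 3 H
Total hydrogens: 14.

14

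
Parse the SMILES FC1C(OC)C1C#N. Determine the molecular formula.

Walk through each heavy atom and fill implicit hydrogens from standard valence (C 4, N 3, O 2, S 2, halogen 1):
  atom 1: F (halogen, monovalent) → 0 H
  atom 2: C, bond orders sum to 3 (valence 4) → 1 H
  atom 3: C, bond orders sum to 3 (valence 4) → 1 H
  atom 4: O, bond orders sum to 2 (valence 2) → 0 H
  atom 5: C, bond orders sum to 1 (valence 4) → 3 H
  atom 6: C, bond orders sum to 3 (valence 4) → 1 H
  atom 7: C, bond orders sum to 4 (valence 4) → 0 H
  atom 8: N, bond orders sum to 3 (valence 3) → 0 H
Totals → C:5, H:6, F:1, N:1, O:1.

C5H6FNO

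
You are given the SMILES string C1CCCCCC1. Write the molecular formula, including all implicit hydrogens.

C7H14

Walk through each heavy atom and fill implicit hydrogens from standard valence (C 4, N 3, O 2, S 2, halogen 1):
  atom 1: C, bond orders sum to 2 (valence 4) → 2 H
  atom 2: C, bond orders sum to 2 (valence 4) → 2 H
  atom 3: C, bond orders sum to 2 (valence 4) → 2 H
  atom 4: C, bond orders sum to 2 (valence 4) → 2 H
  atom 5: C, bond orders sum to 2 (valence 4) → 2 H
  atom 6: C, bond orders sum to 2 (valence 4) → 2 H
  atom 7: C, bond orders sum to 2 (valence 4) → 2 H
Totals → C:7, H:14.
In Hill order: C7H14.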